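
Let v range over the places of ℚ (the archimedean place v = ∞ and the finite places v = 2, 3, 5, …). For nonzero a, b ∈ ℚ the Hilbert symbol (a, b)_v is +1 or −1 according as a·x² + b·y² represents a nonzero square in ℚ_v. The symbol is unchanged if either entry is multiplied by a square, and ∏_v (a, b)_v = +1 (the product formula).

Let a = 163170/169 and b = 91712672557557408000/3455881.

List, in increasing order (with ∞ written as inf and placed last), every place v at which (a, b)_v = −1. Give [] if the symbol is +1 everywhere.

Mod squares: a ≡ 370, b ≡ 11305. Check v ∈ {∞, 2, 3, 5, 7, 11, 13, 17, 19, 23, 37}.
v=2: v_2(a)=1, v_2(b)=8; units ≡ 1, 1 (mod 8); ε·ε+αω+βω = 0·0+1·0+8·0 ≡ 0  ⇒  (a,b)_2 = +1.
v=23: a=23^0·(≡1), b=23^2·(≡2) mod 23; (1|23)=+1, (2|23)=+1; (−1)^{0·2·11}·(+1)^2·(+1)^0 = +1.
v=13: a=13^-2·(≡7), b=13^-4·(≡5) mod 13; (7|13)=-1, (5|13)=-1; (−1)^{-2·-4·6}·(-1)^-4·(-1)^-2 = +1.
v=17: a=17^0·(≡13), b=17^1·(≡4) mod 17; (13|17)=+1, (4|17)=+1; (−1)^{0·1·8}·(+1)^1·(+1)^0 = +1.
v=19: a=19^0·(≡1), b=19^1·(≡9) mod 19; (1|19)=+1, (9|19)=+1; (−1)^{0·1·9}·(+1)^1·(+1)^0 = +1.
v=∞: 370 > 0 and 11305 > 0  ⇒  (a,b)_∞ = +1.
v=37: a=37^1·(≡25), b=37^2·(≡2) mod 37; (25|37)=+1, (2|37)=-1; (−1)^{1·2·18}·(+1)^2·(-1)^1 = -1.
v=3: a=3^2·(≡1), b=3^6·(≡1) mod 3; (1|3)=+1, (1|3)=+1; (−1)^{2·6·1}·(+1)^6·(+1)^2 = +1.
v=5: a=5^1·(≡1), b=5^3·(≡4) mod 5; (1|5)=+1, (4|5)=+1; (−1)^{1·3·2}·(+1)^3·(+1)^1 = +1.
v=7: a=7^2·(≡5), b=7^5·(≡3) mod 7; (5|7)=-1, (3|7)=-1; (−1)^{2·5·3}·(-1)^5·(-1)^2 = -1.
v=11: a=11^0·(≡10), b=11^-2·(≡10) mod 11; (10|11)=-1, (10|11)=-1; (−1)^{0·-2·5}·(-1)^-2·(-1)^0 = +1.
Ram(370, 11305) = {7, 37}; no ℚ_7-point on the conic.

[7, 37]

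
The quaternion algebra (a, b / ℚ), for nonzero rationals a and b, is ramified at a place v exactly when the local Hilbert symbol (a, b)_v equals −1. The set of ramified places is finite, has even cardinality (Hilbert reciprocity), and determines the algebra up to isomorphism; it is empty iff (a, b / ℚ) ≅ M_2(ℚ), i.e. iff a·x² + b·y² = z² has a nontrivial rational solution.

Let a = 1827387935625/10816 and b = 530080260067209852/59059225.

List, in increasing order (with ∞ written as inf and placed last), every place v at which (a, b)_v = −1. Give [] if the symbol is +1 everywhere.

(a, b) ≡ (839937, 56755743) mod (ℚ^×)²; places V = {2, 3, 5, 7, 11, 13, 23, 29, 37, 43, 47, 53, 59, ∞}.
(a,b)_23: α=1, u≡4; β=1, v≡20 (mod 23); (4|23)=+1, (20|23)=-1; sign (−1)^1·+1^1·-1^1 = +1.
(a,b)_∞: sgn(839937)=+, sgn(56755743)=+, so +1.
(a,b)_37: α=1, u≡17; β=1, v≡12 (mod 37); (17|37)=-1, (12|37)=+1; sign (−1)^0·-1^1·+1^1 = -1.
(a,b)_29: α=0, u≡14; β=-2, v≡27 (mod 29); (14|29)=-1, (27|29)=-1; sign (−1)^0·-1^-2·-1^0 = +1.
(a,b)_11: α=0, u≡7; β=1, v≡8 (mod 11); (7|11)=-1, (8|11)=-1; sign (−1)^0·-1^1·-1^0 = -1.
(a,b)_53: α=0, u≡4; β=-2, v≡40 (mod 53); (4|53)=+1, (40|53)=+1; sign (−1)^0·+1^-2·+1^0 = +1.
(a,b)_7: α=1, u≡2; β=2, v≡1 (mod 7); (2|7)=+1, (1|7)=+1; sign (−1)^0·+1^2·+1^1 = +1.
(a,b)_43: α=0, u≡7; β=1, v≡6 (mod 43); (7|43)=-1, (6|43)=+1; sign (−1)^0·-1^1·+1^0 = -1.
(a,b)_3: α=1, u≡1; β=5, v≡2 (mod 3); (1|3)=+1, (2|3)=-1; sign (−1)^1·+1^5·-1^1 = +1.
(a,b)_5: α=4, u≡2; β=-2, v≡3 (mod 5); (2|5)=-1, (3|5)=-1; sign (−1)^0·-1^-2·-1^4 = +1.
(a,b)_59: α=2, u≡55; β=2, v≡42 (mod 59); (55|59)=-1, (42|59)=-1; sign (−1)^0·-1^2·-1^2 = +1.
(a,b)_47: α=1, u≡30; β=1, v≡46 (mod 47); (30|47)=-1, (46|47)=-1; sign (−1)^1·-1^1·-1^1 = -1.
(a,b)_13: α=-2, u≡8; β=2, v≡5 (mod 13); (8|13)=-1, (5|13)=-1; sign (−1)^0·-1^2·-1^-2 = +1.
(a,b)_2: α=-6, β=2; u≡1, v≡7 (mod 8); ε(u)ε(v)=0·1, αω(v)=-6·0, βω(u)=2·0; sum ≡ 0  ⇒  +1.
Ram(839937, 56755743) = {11, 37, 43, 47}; no ℚ_11-point on the conic.

[11, 37, 43, 47]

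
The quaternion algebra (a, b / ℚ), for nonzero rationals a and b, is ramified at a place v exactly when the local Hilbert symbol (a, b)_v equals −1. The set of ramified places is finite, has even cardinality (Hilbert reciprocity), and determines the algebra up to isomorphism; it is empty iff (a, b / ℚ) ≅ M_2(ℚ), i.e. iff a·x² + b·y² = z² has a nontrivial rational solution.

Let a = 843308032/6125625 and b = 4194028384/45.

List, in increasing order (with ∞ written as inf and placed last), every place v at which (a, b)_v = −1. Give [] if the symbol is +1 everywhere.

Mod squares: a ≡ 7, b ≡ 3230. Check v ∈ {∞, 2, 3, 5, 7, 11, 13, 17, 19}.
v=17: a=17^0·(≡10), b=17^1·(≡3) mod 17; (10|17)=-1, (3|17)=-1; (−1)^{0·1·8}·(-1)^1·(-1)^0 = -1.
v=∞: 7 > 0 and 3230 > 0  ⇒  (a,b)_∞ = +1.
v=19: a=19^0·(≡4), b=19^1·(≡14) mod 19; (4|19)=+1, (14|19)=-1; (−1)^{0·1·9}·(+1)^1·(-1)^0 = +1.
v=11: a=11^-2·(≡2), b=11^0·(≡7) mod 11; (2|11)=-1, (7|11)=-1; (−1)^{-2·0·5}·(-1)^0·(-1)^-2 = +1.
v=2: v_2(a)=10, v_2(b)=5; units ≡ 7, 7 (mod 8); ε·ε+αω+βω = 1·1+10·0+5·0 ≡ 1  ⇒  (a,b)_2 = -1.
v=7: a=7^7·(≡1), b=7^4·(≡6) mod 7; (1|7)=+1, (6|7)=-1; (−1)^{7·4·3}·(+1)^4·(-1)^7 = -1.
v=5: a=5^-4·(≡2), b=5^-1·(≡1) mod 5; (2|5)=-1, (1|5)=+1; (−1)^{-4·-1·2}·(-1)^-1·(+1)^-4 = -1.
v=3: a=3^-4·(≡1), b=3^-2·(≡2) mod 3; (1|3)=+1, (2|3)=-1; (−1)^{-4·-2·1}·(+1)^-2·(-1)^-4 = +1.
v=13: a=13^0·(≡5), b=13^2·(≡8) mod 13; (5|13)=-1, (8|13)=-1; (−1)^{0·2·6}·(-1)^2·(-1)^0 = +1.
(7, 3230 / ℚ) ramifies at {2, 5, 7, 17}: a division algebra.

[2, 5, 7, 17]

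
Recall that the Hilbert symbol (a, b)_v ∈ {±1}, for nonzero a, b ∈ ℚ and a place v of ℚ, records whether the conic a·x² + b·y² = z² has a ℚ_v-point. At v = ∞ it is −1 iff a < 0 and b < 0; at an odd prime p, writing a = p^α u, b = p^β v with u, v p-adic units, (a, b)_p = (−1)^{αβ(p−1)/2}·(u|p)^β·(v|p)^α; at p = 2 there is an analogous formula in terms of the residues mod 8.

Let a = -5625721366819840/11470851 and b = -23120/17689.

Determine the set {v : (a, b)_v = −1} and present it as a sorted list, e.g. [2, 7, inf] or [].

(a, b) ≡ (-5311735, -5) mod (ℚ^×)²; places V = {2, 3, 5, 7, 11, 13, 17, 19, 23, 31, 37, ∞}.
(a,b)_13: α=3, u≡8; β=0, v≡8 (mod 13); (8|13)=-1, (8|13)=-1; sign (−1)^0·-1^0·-1^3 = -1.
(a,b)_23: α=1, u≡19; β=0, v≡9 (mod 23); (19|23)=-1, (9|23)=+1; sign (−1)^0·-1^0·+1^1 = +1.
(a,b)_37: α=-2, u≡6; β=0, v≡14 (mod 37); (6|37)=-1, (14|37)=-1; sign (−1)^0·-1^0·-1^-2 = +1.
(a,b)_17: α=1, u≡10; β=2, v≡10 (mod 17); (10|17)=-1, (10|17)=-1; sign (−1)^0·-1^2·-1^1 = -1.
(a,b)_∞: sgn(-5311735)=−, sgn(-5)=−, so -1.
(a,b)_2: α=10, β=4; u≡1, v≡3 (mod 8); ε(u)ε(v)=0·1, αω(v)=10·1, βω(u)=4·0; sum ≡ 0  ⇒  +1.
(a,b)_5: α=1, u≡2; β=1, v≡4 (mod 5); (2|5)=-1, (4|5)=+1; sign (−1)^0·-1^1·+1^1 = -1.
(a,b)_7: α=-2, u≡3; β=-2, v≡2 (mod 7); (3|7)=-1, (2|7)=+1; sign (−1)^0·-1^-2·+1^-2 = +1.
(a,b)_31: α=2, u≡21; β=0, v≡15 (mod 31); (21|31)=-1, (15|31)=-1; sign (−1)^0·-1^0·-1^2 = +1.
(a,b)_3: α=-2, u≡2; β=0, v≡1 (mod 3); (2|3)=-1, (1|3)=+1; sign (−1)^0·-1^0·+1^-2 = +1.
(a,b)_19: α=-1, u≡1; β=-2, v≡2 (mod 19); (1|19)=+1, (2|19)=-1; sign (−1)^0·+1^-2·-1^-1 = -1.
(a,b)_11: α=3, u≡9; β=0, v≡2 (mod 11); (9|11)=+1, (2|11)=-1; sign (−1)^0·+1^0·-1^3 = -1.
(-5311735, -5 / ℚ) ramifies at {5, 11, 13, 17, 19, ∞}: a division algebra.

[5, 11, 13, 17, 19, inf]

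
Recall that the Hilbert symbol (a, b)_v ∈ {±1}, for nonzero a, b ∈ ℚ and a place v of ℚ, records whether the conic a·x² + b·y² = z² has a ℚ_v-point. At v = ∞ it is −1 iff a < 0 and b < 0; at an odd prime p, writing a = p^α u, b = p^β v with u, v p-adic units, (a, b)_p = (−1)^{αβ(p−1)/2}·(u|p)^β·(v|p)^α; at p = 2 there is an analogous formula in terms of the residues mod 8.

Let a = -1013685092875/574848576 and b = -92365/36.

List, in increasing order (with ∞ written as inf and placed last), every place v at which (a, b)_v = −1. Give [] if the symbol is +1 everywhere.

[13, 29, 31, inf]

(a, b) ≡ (-58435, -1885) mod (ℚ^×)²; places V = {2, 3, 5, 7, 13, 17, 29, 31, 37, ∞}.
(a,b)_5: α=3, u≡2; β=1, v≡2 (mod 5); (2|5)=-1, (2|5)=-1; sign (−1)^0·-1^1·-1^3 = +1.
(a,b)_3: α=-8, u≡2; β=-2, v≡2 (mod 3); (2|3)=-1, (2|3)=-1; sign (−1)^0·-1^-2·-1^-8 = +1.
(a,b)_37: α=-2, u≡33; β=0, v≡13 (mod 37); (33|37)=+1, (13|37)=-1; sign (−1)^0·+1^0·-1^-2 = +1.
(a,b)_7: α=4, u≡1; β=2, v≡5 (mod 7); (1|7)=+1, (5|7)=-1; sign (−1)^0·+1^2·-1^4 = +1.
(a,b)_2: α=-6, β=-2; u≡5, v≡3 (mod 8); ε(u)ε(v)=0·1, αω(v)=-6·1, βω(u)=-2·1; sum ≡ 0  ⇒  +1.
(a,b)_29: α=1, u≡11; β=1, v≡9 (mod 29); (11|29)=-1, (9|29)=+1; sign (−1)^0·-1^1·+1^1 = -1.
(a,b)_13: α=1, u≡12; β=1, v≡11 (mod 13); (12|13)=+1, (11|13)=-1; sign (−1)^0·+1^1·-1^1 = -1.
(a,b)_17: α=2, u≡6; β=0, v≡15 (mod 17); (6|17)=-1, (15|17)=+1; sign (−1)^0·-1^0·+1^2 = +1.
(a,b)_∞: sgn(-58435)=−, sgn(-1885)=−, so -1.
(a,b)_31: α=1, u≡12; β=0, v≡3 (mod 31); (12|31)=-1, (3|31)=-1; sign (−1)^0·-1^0·-1^1 = -1.
(-58435, -1885 / ℚ) ramifies at {13, 29, 31, ∞}: a division algebra.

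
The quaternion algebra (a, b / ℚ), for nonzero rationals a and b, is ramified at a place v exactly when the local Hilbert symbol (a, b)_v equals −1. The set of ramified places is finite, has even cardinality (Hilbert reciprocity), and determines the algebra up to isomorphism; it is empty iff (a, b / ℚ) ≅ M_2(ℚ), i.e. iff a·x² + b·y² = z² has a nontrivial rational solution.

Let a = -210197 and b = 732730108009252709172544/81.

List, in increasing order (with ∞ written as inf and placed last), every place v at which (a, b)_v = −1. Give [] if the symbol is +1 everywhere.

Mod squares: a ≡ -210197, b ≡ 8029. Check v ∈ {∞, 2, 3, 7, 13, 19, 23, 31, 37}.
v=31: a=31^0·(≡14), b=31^1·(≡15) mod 31; (14|31)=+1, (15|31)=-1; (−1)^{0·1·15}·(+1)^1·(-1)^0 = +1.
v=19: a=19^1·(≡14), b=19^4·(≡11) mod 19; (14|19)=-1, (11|19)=+1; (−1)^{1·4·9}·(-1)^4·(+1)^1 = +1.
v=7: a=7^0·(≡6), b=7^1·(≡3) mod 7; (6|7)=-1, (3|7)=-1; (−1)^{0·1·3}·(-1)^1·(-1)^0 = -1.
v=13: a=13^1·(≡3), b=13^4·(≡11) mod 13; (3|13)=+1, (11|13)=-1; (−1)^{1·4·6}·(+1)^4·(-1)^1 = -1.
v=3: a=3^0·(≡1), b=3^-4·(≡1) mod 3; (1|3)=+1, (1|3)=+1; (−1)^{0·-4·1}·(+1)^-4·(+1)^0 = +1.
v=2: v_2(a)=0, v_2(b)=6; units ≡ 3, 5 (mod 8); ε·ε+αω+βω = 1·0+0·1+6·1 ≡ 0  ⇒  (a,b)_2 = +1.
v=23: a=23^1·(≡15), b=23^4·(≡12) mod 23; (15|23)=-1, (12|23)=+1; (−1)^{1·4·11}·(-1)^4·(+1)^1 = +1.
v=37: a=37^1·(≡17), b=37^3·(≡17) mod 37; (17|37)=-1, (17|37)=-1; (−1)^{1·3·18}·(-1)^3·(-1)^1 = +1.
v=∞: -210197 < 0 and 8029 > 0  ⇒  (a,b)_∞ = +1.
(-210197, 8029 / ℚ) ramifies at {7, 13}: a division algebra.

[7, 13]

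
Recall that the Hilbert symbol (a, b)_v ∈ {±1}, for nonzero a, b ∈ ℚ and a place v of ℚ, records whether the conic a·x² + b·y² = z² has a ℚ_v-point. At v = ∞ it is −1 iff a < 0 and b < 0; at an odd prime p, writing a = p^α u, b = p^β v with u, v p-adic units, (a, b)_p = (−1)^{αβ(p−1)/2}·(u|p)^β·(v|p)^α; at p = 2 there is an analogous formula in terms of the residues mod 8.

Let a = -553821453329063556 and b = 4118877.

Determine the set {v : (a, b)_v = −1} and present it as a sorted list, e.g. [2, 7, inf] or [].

(a, b) ≡ (-5949489, 457653) mod (ℚ^×)²; places V = {2, 3, 7, 13, 19, 31, 37, ∞}.
(a,b)_37: α=3, u≡14; β=1, v≡25 (mod 37); (14|37)=-1, (25|37)=+1; sign (−1)^0·-1^1·+1^3 = -1.
(a,b)_2: α=2, β=0; u≡7, v≡5 (mod 8); ε(u)ε(v)=1·0, αω(v)=2·1, βω(u)=0·0; sum ≡ 0  ⇒  +1.
(a,b)_∞: sgn(-5949489)=−, sgn(457653)=+, so +1.
(a,b)_19: α=3, u≡15; β=1, v≡12 (mod 19); (15|19)=-1, (12|19)=-1; sign (−1)^1·-1^1·-1^3 = -1.
(a,b)_31: α=3, u≡16; β=1, v≡1 (mod 31); (16|31)=+1, (1|31)=+1; sign (−1)^1·+1^1·+1^3 = -1.
(a,b)_3: α=1, u≡2; β=3, v≡1 (mod 3); (2|3)=-1, (1|3)=+1; sign (−1)^1·-1^3·+1^1 = +1.
(a,b)_13: α=1, u≡1; β=0, v≡9 (mod 13); (1|13)=+1, (9|13)=+1; sign (−1)^0·+1^0·+1^1 = +1.
(a,b)_7: α=3, u≡5; β=1, v≡5 (mod 7); (5|7)=-1, (5|7)=-1; sign (−1)^1·-1^1·-1^3 = -1.
(-5949489, 457653 / ℚ) ramifies at {7, 19, 31, 37}: a division algebra.

[7, 19, 31, 37]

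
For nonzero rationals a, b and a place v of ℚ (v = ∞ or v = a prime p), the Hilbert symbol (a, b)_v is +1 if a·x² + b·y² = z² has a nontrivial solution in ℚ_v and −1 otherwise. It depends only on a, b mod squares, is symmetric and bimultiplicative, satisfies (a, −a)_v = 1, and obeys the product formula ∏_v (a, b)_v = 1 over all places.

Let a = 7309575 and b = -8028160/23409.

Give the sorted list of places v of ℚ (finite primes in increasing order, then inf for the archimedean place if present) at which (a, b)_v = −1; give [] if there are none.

Mod squares: a ≡ 663, b ≡ -10. Check v ∈ {∞, 2, 3, 5, 7, 13, 17}.
v=5: a=5^2·(≡3), b=5^1·(≡2) mod 5; (3|5)=-1, (2|5)=-1; (−1)^{2·1·2}·(-1)^1·(-1)^2 = -1.
v=∞: 663 > 0 and -10 < 0  ⇒  (a,b)_∞ = +1.
v=17: a=17^1·(≡11), b=17^-2·(≡3) mod 17; (11|17)=-1, (3|17)=-1; (−1)^{1·-2·8}·(-1)^-2·(-1)^1 = -1.
v=13: a=13^1·(≡12), b=13^0·(≡9) mod 13; (12|13)=+1, (9|13)=+1; (−1)^{1·0·6}·(+1)^0·(+1)^1 = +1.
v=2: v_2(a)=0, v_2(b)=15; units ≡ 7, 3 (mod 8); ε·ε+αω+βω = 1·1+0·1+15·0 ≡ 1  ⇒  (a,b)_2 = -1.
v=3: a=3^3·(≡2), b=3^-4·(≡2) mod 3; (2|3)=-1, (2|3)=-1; (−1)^{3·-4·1}·(-1)^-4·(-1)^3 = -1.
v=7: a=7^2·(≡5), b=7^2·(≡2) mod 7; (5|7)=-1, (2|7)=+1; (−1)^{2·2·3}·(-1)^2·(+1)^2 = +1.
|Ram(663, -10)| = 4, even; anisotropic at {2, 3, 5, 17}.

[2, 3, 5, 17]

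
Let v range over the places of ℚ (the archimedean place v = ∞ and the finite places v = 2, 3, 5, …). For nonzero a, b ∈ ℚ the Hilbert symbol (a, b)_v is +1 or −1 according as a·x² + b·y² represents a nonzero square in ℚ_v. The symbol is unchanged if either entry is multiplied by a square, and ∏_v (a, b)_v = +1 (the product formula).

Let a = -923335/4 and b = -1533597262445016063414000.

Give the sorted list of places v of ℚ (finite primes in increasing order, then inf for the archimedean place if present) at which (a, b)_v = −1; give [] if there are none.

[7, 19, 31, 37, 41, inf]

Mod squares: a ≡ -923335, b ≡ -845215. Check v ∈ {∞, 2, 3, 5, 7, 19, 23, 31, 37, 41}.
v=2: v_2(a)=-2, v_2(b)=4; units ≡ 1, 1 (mod 8); ε·ε+αω+βω = 0·0+-2·0+4·0 ≡ 0  ⇒  (a,b)_2 = +1.
v=41: a=41^0·(≡27), b=41^1·(≡16) mod 41; (27|41)=-1, (16|41)=+1; (−1)^{0·1·20}·(-1)^1·(+1)^0 = -1.
v=3: a=3^0·(≡2), b=3^2·(≡2) mod 3; (2|3)=-1, (2|3)=-1; (−1)^{0·2·1}·(-1)^2·(-1)^0 = +1.
v=37: a=37^1·(≡5), b=37^4·(≡13) mod 37; (5|37)=-1, (13|37)=-1; (−1)^{1·4·18}·(-1)^4·(-1)^1 = -1.
v=5: a=5^1·(≡2), b=5^3·(≡3) mod 5; (2|5)=-1, (3|5)=-1; (−1)^{1·3·2}·(-1)^3·(-1)^1 = +1.
v=19: a=19^0·(≡2), b=19^1·(≡12) mod 19; (2|19)=-1, (12|19)=-1; (−1)^{0·1·9}·(-1)^1·(-1)^0 = -1.
v=7: a=7^1·(≡6), b=7^1·(≡3) mod 7; (6|7)=-1, (3|7)=-1; (−1)^{1·1·3}·(-1)^1·(-1)^1 = -1.
v=23: a=23^1·(≡9), b=23^4·(≡4) mod 23; (9|23)=+1, (4|23)=+1; (−1)^{1·4·11}·(+1)^4·(+1)^1 = +1.
v=31: a=31^1·(≡17), b=31^3·(≡17) mod 31; (17|31)=-1, (17|31)=-1; (−1)^{1·3·15}·(-1)^3·(-1)^1 = -1.
v=∞: -923335 < 0 and -845215 < 0  ⇒  (a,b)_∞ = -1.
Ram(-923335, -845215) = {7, 19, 31, 37, 41, ∞}; no ℚ_7-point on the conic.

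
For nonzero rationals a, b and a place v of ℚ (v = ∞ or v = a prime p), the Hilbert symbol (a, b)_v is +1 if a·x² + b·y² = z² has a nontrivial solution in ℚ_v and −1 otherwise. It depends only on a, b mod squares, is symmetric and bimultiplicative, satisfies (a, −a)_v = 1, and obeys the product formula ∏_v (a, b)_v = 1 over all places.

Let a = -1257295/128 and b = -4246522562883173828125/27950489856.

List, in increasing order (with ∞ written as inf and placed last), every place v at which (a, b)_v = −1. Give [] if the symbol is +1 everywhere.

[2, 5, 23, inf]

Mod squares: a ≡ -2990, b ≡ -13. Check v ∈ {∞, 2, 3, 5, 13, 23, 29, 43}.
v=13: a=13^1·(≡4), b=13^3·(≡3) mod 13; (4|13)=+1, (3|13)=+1; (−1)^{1·3·6}·(+1)^3·(+1)^1 = +1.
v=23: a=23^1·(≡4), b=23^4·(≡19) mod 23; (4|23)=+1, (19|23)=-1; (−1)^{1·4·11}·(+1)^4·(-1)^1 = -1.
v=43: a=43^0·(≡18), b=43^-2·(≡39) mod 43; (18|43)=-1, (39|43)=-1; (−1)^{0·-2·21}·(-1)^-2·(-1)^0 = +1.
v=3: a=3^0·(≡1), b=3^-10·(≡2) mod 3; (1|3)=+1, (2|3)=-1; (−1)^{0·-10·1}·(+1)^-10·(-1)^0 = +1.
v=5: a=5^1·(≡2), b=5^10·(≡3) mod 5; (2|5)=-1, (3|5)=-1; (−1)^{1·10·2}·(-1)^10·(-1)^1 = -1.
v=2: v_2(a)=-7, v_2(b)=-8; units ≡ 1, 3 (mod 8); ε·ε+αω+βω = 0·1+-7·1+-8·0 ≡ 1  ⇒  (a,b)_2 = -1.
v=∞: -2990 < 0 and -13 < 0  ⇒  (a,b)_∞ = -1.
v=29: a=29^2·(≡18), b=29^4·(≡16) mod 29; (18|29)=-1, (16|29)=+1; (−1)^{2·4·14}·(-1)^4·(+1)^2 = +1.
Ram(-2990, -13) = {2, 5, 23, ∞}; no ℚ_2-point on the conic.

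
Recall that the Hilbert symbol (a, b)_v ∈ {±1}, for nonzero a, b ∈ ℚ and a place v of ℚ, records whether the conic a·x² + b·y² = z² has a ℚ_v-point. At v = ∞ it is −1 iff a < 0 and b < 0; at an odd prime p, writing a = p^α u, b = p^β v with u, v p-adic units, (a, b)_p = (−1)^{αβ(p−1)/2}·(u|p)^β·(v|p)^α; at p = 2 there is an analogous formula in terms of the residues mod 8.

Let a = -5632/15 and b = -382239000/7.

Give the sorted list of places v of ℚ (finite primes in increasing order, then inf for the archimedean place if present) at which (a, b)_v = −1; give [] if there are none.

[2, 7, 13, inf]

(a, b) ≡ (-330, -2730) mod (ℚ^×)²; places V = {2, 3, 5, 7, 11, 13, ∞}.
(a,b)_5: α=-1, u≡1; β=3, v≡4 (mod 5); (1|5)=+1, (4|5)=+1; sign (−1)^0·+1^3·+1^-1 = +1.
(a,b)_11: α=1, u≡4; β=2, v≡5 (mod 11); (4|11)=+1, (5|11)=+1; sign (−1)^0·+1^2·+1^1 = +1.
(a,b)_7: α=0, u≡3; β=-1, v≡4 (mod 7); (3|7)=-1, (4|7)=+1; sign (−1)^0·-1^-1·+1^0 = -1.
(a,b)_∞: sgn(-330)=−, sgn(-2730)=−, so -1.
(a,b)_2: α=9, β=3; u≡3, v≡3 (mod 8); ε(u)ε(v)=1·1, αω(v)=9·1, βω(u)=3·1; sum ≡ 1  ⇒  -1.
(a,b)_3: α=-1, u≡1; β=5, v≡2 (mod 3); (1|3)=+1, (2|3)=-1; sign (−1)^1·+1^5·-1^-1 = +1.
(a,b)_13: α=0, u≡5; β=1, v≡7 (mod 13); (5|13)=-1, (7|13)=-1; sign (−1)^0·-1^1·-1^0 = -1.
Ram(-330, -2730) = {2, 7, 13, ∞}; no ℚ_2-point on the conic.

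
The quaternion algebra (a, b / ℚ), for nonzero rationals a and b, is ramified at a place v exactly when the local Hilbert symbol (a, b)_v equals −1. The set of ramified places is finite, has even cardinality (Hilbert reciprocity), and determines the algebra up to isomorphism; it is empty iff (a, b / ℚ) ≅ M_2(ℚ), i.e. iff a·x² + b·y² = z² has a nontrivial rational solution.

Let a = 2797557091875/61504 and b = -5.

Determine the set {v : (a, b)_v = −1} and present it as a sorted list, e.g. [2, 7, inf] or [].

[2, 5, 13, 17]

(a, b) ≡ (1547, -5) mod (ℚ^×)²; places V = {2, 3, 5, 7, 13, 17, 31, ∞}.
(a,b)_13: α=1, u≡8; β=0, v≡8 (mod 13); (8|13)=-1, (8|13)=-1; sign (−1)^0·-1^0·-1^1 = -1.
(a,b)_∞: sgn(1547)=+, sgn(-5)=−, so +1.
(a,b)_7: α=3, u≡2; β=0, v≡2 (mod 7); (2|7)=+1, (2|7)=+1; sign (−1)^0·+1^0·+1^3 = +1.
(a,b)_31: α=-2, u≡4; β=0, v≡26 (mod 31); (4|31)=+1, (26|31)=-1; sign (−1)^0·+1^0·-1^-2 = +1.
(a,b)_17: α=1, u≡12; β=0, v≡12 (mod 17); (12|17)=-1, (12|17)=-1; sign (−1)^0·-1^0·-1^1 = -1.
(a,b)_2: α=-6, β=0; u≡3, v≡3 (mod 8); ε(u)ε(v)=1·1, αω(v)=-6·1, βω(u)=0·1; sum ≡ 1  ⇒  -1.
(a,b)_3: α=10, u≡2; β=0, v≡1 (mod 3); (2|3)=-1, (1|3)=+1; sign (−1)^0·-1^0·+1^10 = +1.
(a,b)_5: α=4, u≡3; β=1, v≡4 (mod 5); (3|5)=-1, (4|5)=+1; sign (−1)^0·-1^1·+1^4 = -1.
(1547, -5 / ℚ) ramifies at {2, 5, 13, 17}: a division algebra.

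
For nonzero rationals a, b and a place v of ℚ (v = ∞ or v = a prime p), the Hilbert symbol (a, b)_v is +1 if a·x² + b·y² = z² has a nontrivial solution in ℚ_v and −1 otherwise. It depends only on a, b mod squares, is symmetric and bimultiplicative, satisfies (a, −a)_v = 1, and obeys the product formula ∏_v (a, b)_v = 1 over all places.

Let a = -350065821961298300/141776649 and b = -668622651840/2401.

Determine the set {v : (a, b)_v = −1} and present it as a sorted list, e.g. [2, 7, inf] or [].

Mod squares: a ≡ -23, b ≡ -2015. Check v ∈ {∞, 2, 3, 5, 7, 11, 13, 23, 31}.
v=2: v_2(a)=2, v_2(b)=6; units ≡ 1, 1 (mod 8); ε·ε+αω+βω = 0·0+2·0+6·0 ≡ 0  ⇒  (a,b)_2 = +1.
v=13: a=13^2·(≡9), b=13^1·(≡1) mod 13; (9|13)=+1, (1|13)=+1; (−1)^{2·1·6}·(+1)^1·(+1)^2 = +1.
v=5: a=5^2·(≡2), b=5^1·(≡2) mod 5; (2|5)=-1, (2|5)=-1; (−1)^{2·1·2}·(-1)^1·(-1)^2 = -1.
v=7: a=7^-4·(≡6), b=7^-4·(≡4) mod 7; (6|7)=-1, (4|7)=+1; (−1)^{-4·-4·3}·(-1)^-4·(+1)^-4 = +1.
v=31: a=31^2·(≡8), b=31^1·(≡9) mod 31; (8|31)=+1, (9|31)=+1; (−1)^{2·1·15}·(+1)^1·(+1)^2 = +1.
v=23: a=23^3·(≡17), b=23^2·(≡8) mod 23; (17|23)=-1, (8|23)=+1; (−1)^{3·2·11}·(-1)^2·(+1)^3 = +1.
v=11: a=11^6·(≡2), b=11^2·(≡9) mod 11; (2|11)=-1, (9|11)=+1; (−1)^{6·2·5}·(-1)^2·(+1)^6 = +1.
v=∞: -23 < 0 and -2015 < 0  ⇒  (a,b)_∞ = -1.
v=3: a=3^-10·(≡1), b=3^4·(≡1) mod 3; (1|3)=+1, (1|3)=+1; (−1)^{-10·4·1}·(+1)^4·(+1)^-10 = +1.
Ram(-23, -2015) = {5, ∞}; no ℚ_5-point on the conic.

[5, inf]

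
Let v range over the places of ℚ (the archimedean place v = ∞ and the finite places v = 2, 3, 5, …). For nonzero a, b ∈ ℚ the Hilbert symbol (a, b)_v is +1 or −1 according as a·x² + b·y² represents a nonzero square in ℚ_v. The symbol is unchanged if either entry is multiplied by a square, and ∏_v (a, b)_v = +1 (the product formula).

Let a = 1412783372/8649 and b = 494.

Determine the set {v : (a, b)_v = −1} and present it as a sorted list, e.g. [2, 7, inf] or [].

[11, 23]

Mod squares: a ≡ 667667, b ≡ 494. Check v ∈ {∞, 2, 3, 7, 11, 13, 19, 23, 29, 31}.
v=7: a=7^1·(≡3), b=7^0·(≡4) mod 7; (3|7)=-1, (4|7)=+1; (−1)^{1·0·3}·(-1)^0·(+1)^1 = +1.
v=13: a=13^1·(≡3), b=13^1·(≡12) mod 13; (3|13)=+1, (12|13)=+1; (−1)^{1·1·6}·(+1)^1·(+1)^1 = +1.
v=3: a=3^-2·(≡2), b=3^0·(≡2) mod 3; (2|3)=-1, (2|3)=-1; (−1)^{-2·0·1}·(-1)^0·(-1)^-2 = +1.
v=23: a=23^3·(≡12), b=23^0·(≡11) mod 23; (12|23)=+1, (11|23)=-1; (−1)^{3·0·11}·(+1)^0·(-1)^3 = -1.
v=11: a=11^1·(≡6), b=11^0·(≡10) mod 11; (6|11)=-1, (10|11)=-1; (−1)^{1·0·5}·(-1)^0·(-1)^1 = -1.
v=29: a=29^1·(≡17), b=29^0·(≡1) mod 29; (17|29)=-1, (1|29)=+1; (−1)^{1·0·14}·(-1)^0·(+1)^1 = +1.
v=31: a=31^-2·(≡4), b=31^0·(≡29) mod 31; (4|31)=+1, (29|31)=-1; (−1)^{-2·0·15}·(+1)^0·(-1)^-2 = +1.
v=∞: 667667 > 0 and 494 > 0  ⇒  (a,b)_∞ = +1.
v=2: v_2(a)=2, v_2(b)=1; units ≡ 3, 7 (mod 8); ε·ε+αω+βω = 1·1+2·0+1·1 ≡ 0  ⇒  (a,b)_2 = +1.
v=19: a=19^0·(≡17), b=19^1·(≡7) mod 19; (17|19)=+1, (7|19)=+1; (−1)^{0·1·9}·(+1)^1·(+1)^0 = +1.
Ram(667667, 494) = {11, 23}; no ℚ_11-point on the conic.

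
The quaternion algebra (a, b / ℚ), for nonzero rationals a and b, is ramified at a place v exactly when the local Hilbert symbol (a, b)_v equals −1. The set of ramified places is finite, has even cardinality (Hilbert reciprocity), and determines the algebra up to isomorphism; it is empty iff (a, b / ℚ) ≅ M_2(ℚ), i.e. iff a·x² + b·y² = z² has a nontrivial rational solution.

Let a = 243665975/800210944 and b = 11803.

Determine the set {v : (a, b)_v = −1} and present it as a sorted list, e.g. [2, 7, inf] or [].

(a, b) ≡ (551, 11803) mod (ℚ^×)²; places V = {2, 5, 7, 11, 13, 17, 19, 29, 37, ∞}.
(a,b)_37: α=0, u≡27; β=1, v≡23 (mod 37); (27|37)=+1, (23|37)=-1; sign (−1)^0·+1^1·-1^0 = +1.
(a,b)_11: α=0, u≡5; β=1, v≡6 (mod 11); (5|11)=+1, (6|11)=-1; sign (−1)^0·+1^1·-1^0 = +1.
(a,b)_17: α=-2, u≡7; β=0, v≡5 (mod 17); (7|17)=-1, (5|17)=-1; sign (−1)^0·-1^0·-1^-2 = +1.
(a,b)_5: α=2, u≡1; β=0, v≡3 (mod 5); (1|5)=+1, (3|5)=-1; sign (−1)^0·+1^0·-1^2 = +1.
(a,b)_7: α=2, u≡3; β=0, v≡1 (mod 7); (3|7)=-1, (1|7)=+1; sign (−1)^0·-1^0·+1^2 = +1.
(a,b)_19: α=3, u≡10; β=0, v≡4 (mod 19); (10|19)=-1, (4|19)=+1; sign (−1)^0·-1^0·+1^3 = +1.
(a,b)_29: α=1, u≡8; β=1, v≡1 (mod 29); (8|29)=-1, (1|29)=+1; sign (−1)^0·-1^1·+1^1 = -1.
(a,b)_2: α=-14, β=0; u≡7, v≡3 (mod 8); ε(u)ε(v)=1·1, αω(v)=-14·1, βω(u)=0·0; sum ≡ 1  ⇒  -1.
(a,b)_∞: sgn(551)=+, sgn(11803)=+, so +1.
(a,b)_13: α=-2, u≡6; β=0, v≡12 (mod 13); (6|13)=-1, (12|13)=+1; sign (−1)^0·-1^0·+1^-2 = +1.
(551, 11803 / ℚ) ramifies at {2, 29}: a division algebra.

[2, 29]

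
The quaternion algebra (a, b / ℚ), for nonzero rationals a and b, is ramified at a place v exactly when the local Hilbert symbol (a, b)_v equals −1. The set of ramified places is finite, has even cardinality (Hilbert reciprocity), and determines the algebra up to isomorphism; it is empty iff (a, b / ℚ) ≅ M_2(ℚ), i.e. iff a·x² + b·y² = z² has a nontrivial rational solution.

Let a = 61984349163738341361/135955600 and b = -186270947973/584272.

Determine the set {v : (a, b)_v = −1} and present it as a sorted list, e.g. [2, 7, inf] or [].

Mod squares: a ≡ 41, b ≡ -35547369. Check v ∈ {∞, 2, 3, 5, 7, 11, 13, 29, 37, 41, 43, 47, 53}.
v=37: a=37^2·(≡26), b=37^0·(≡28) mod 37; (26|37)=+1, (28|37)=+1; (−1)^{2·0·18}·(+1)^0·(+1)^2 = +1.
v=41: a=41^1·(≡36), b=41^1·(≡9) mod 41; (36|41)=+1, (9|41)=+1; (−1)^{1·1·20}·(+1)^1·(+1)^1 = +1.
v=11: a=11^-2·(≡2), b=11^1·(≡3) mod 11; (2|11)=-1, (3|11)=+1; (−1)^{-2·1·5}·(-1)^1·(+1)^-2 = -1.
v=53: a=53^-2·(≡12), b=53^-2·(≡42) mod 53; (12|53)=-1, (42|53)=+1; (−1)^{-2·-2·26}·(-1)^-2·(+1)^-2 = +1.
v=43: a=43^2·(≡25), b=43^1·(≡17) mod 43; (25|43)=+1, (17|43)=+1; (−1)^{2·1·21}·(+1)^1·(+1)^2 = +1.
v=2: v_2(a)=-4, v_2(b)=-4; units ≡ 1, 7 (mod 8); ε·ε+αω+βω = 0·1+-4·0+-4·0 ≡ 0  ⇒  (a,b)_2 = +1.
v=47: a=47^2·(≡22), b=47^1·(≡46) mod 47; (22|47)=-1, (46|47)=-1; (−1)^{2·1·23}·(-1)^1·(-1)^2 = -1.
v=∞: 41 > 0 and -35547369 < 0  ⇒  (a,b)_∞ = +1.
v=7: a=7^2·(≡6), b=7^0·(≡3) mod 7; (6|7)=-1, (3|7)=-1; (−1)^{2·0·3}·(-1)^0·(-1)^2 = +1.
v=5: a=5^-2·(≡4), b=5^0·(≡1) mod 5; (4|5)=+1, (1|5)=+1; (−1)^{-2·0·2}·(+1)^0·(+1)^-2 = +1.
v=29: a=29^2·(≡18), b=29^2·(≡2) mod 29; (18|29)=-1, (2|29)=-1; (−1)^{2·2·14}·(-1)^2·(-1)^2 = +1.
v=3: a=3^8·(≡2), b=3^5·(≡1) mod 3; (2|3)=-1, (1|3)=+1; (−1)^{8·5·1}·(-1)^5·(+1)^8 = -1.
v=13: a=13^0·(≡8), b=13^-1·(≡11) mod 13; (8|13)=-1, (11|13)=-1; (−1)^{0·-1·6}·(-1)^-1·(-1)^0 = -1.
(41, -35547369 / ℚ) ramifies at {3, 11, 13, 47}: a division algebra.

[3, 11, 13, 47]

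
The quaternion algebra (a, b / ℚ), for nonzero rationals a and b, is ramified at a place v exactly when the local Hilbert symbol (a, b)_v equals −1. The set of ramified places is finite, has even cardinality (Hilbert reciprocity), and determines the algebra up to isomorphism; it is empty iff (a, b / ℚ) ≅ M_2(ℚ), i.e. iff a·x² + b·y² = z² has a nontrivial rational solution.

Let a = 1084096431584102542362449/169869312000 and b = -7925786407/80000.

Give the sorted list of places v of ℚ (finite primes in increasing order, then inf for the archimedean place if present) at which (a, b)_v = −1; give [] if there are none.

[2, 11]

(a, b) ≡ (1045, -14) mod (ℚ^×)²; places V = {2, 3, 5, 7, 11, 19, 23, ∞}.
(a,b)_11: α=7, u≡10; β=2, v≡6 (mod 11); (10|11)=-1, (6|11)=-1; sign (−1)^0·-1^2·-1^7 = -1.
(a,b)_19: α=7, u≡1; β=2, v≡4 (mod 19); (1|19)=+1, (4|19)=+1; sign (−1)^0·+1^2·+1^7 = +1.
(a,b)_∞: sgn(1045)=+, sgn(-14)=−, so +1.
(a,b)_23: α=2, u≡21; β=2, v≡9 (mod 23); (21|23)=-1, (9|23)=+1; sign (−1)^0·-1^2·+1^2 = +1.
(a,b)_5: α=-3, u≡4; β=-4, v≡1 (mod 5); (4|5)=+1, (1|5)=+1; sign (−1)^0·+1^-4·+1^-3 = +1.
(a,b)_3: α=-4, u≡1; β=0, v≡1 (mod 3); (1|3)=+1, (1|3)=+1; sign (−1)^0·+1^0·+1^-4 = +1.
(a,b)_7: α=6, u≡1; β=3, v≡6 (mod 7); (1|7)=+1, (6|7)=-1; sign (−1)^0·+1^3·-1^6 = +1.
(a,b)_2: α=-24, β=-7; u≡5, v≡1 (mod 8); ε(u)ε(v)=0·0, αω(v)=-24·0, βω(u)=-7·1; sum ≡ 1  ⇒  -1.
Ram(1045, -14) = {2, 11}; no ℚ_2-point on the conic.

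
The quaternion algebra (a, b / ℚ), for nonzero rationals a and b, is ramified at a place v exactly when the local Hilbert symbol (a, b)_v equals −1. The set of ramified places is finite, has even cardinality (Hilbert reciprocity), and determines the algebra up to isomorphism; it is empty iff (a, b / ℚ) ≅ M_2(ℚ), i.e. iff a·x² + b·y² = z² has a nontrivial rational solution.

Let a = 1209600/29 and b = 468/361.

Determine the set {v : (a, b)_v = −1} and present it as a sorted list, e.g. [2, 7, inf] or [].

Mod squares: a ≡ 609, b ≡ 13. Check v ∈ {∞, 2, 3, 5, 7, 13, 19, 29}.
v=29: a=29^-1·(≡10), b=29^0·(≡7) mod 29; (10|29)=-1, (7|29)=+1; (−1)^{-1·0·14}·(-1)^0·(+1)^-1 = +1.
v=13: a=13^0·(≡5), b=13^1·(≡1) mod 13; (5|13)=-1, (1|13)=+1; (−1)^{0·1·6}·(-1)^1·(+1)^0 = -1.
v=5: a=5^2·(≡1), b=5^0·(≡3) mod 5; (1|5)=+1, (3|5)=-1; (−1)^{2·0·2}·(+1)^0·(-1)^2 = +1.
v=7: a=7^1·(≡5), b=7^0·(≡5) mod 7; (5|7)=-1, (5|7)=-1; (−1)^{1·0·3}·(-1)^0·(-1)^1 = -1.
v=2: v_2(a)=8, v_2(b)=2; units ≡ 1, 5 (mod 8); ε·ε+αω+βω = 0·0+8·1+2·0 ≡ 0  ⇒  (a,b)_2 = +1.
v=3: a=3^3·(≡2), b=3^2·(≡1) mod 3; (2|3)=-1, (1|3)=+1; (−1)^{3·2·1}·(-1)^2·(+1)^3 = +1.
v=∞: 609 > 0 and 13 > 0  ⇒  (a,b)_∞ = +1.
v=19: a=19^0·(≡6), b=19^-2·(≡12) mod 19; (6|19)=+1, (12|19)=-1; (−1)^{0·-2·9}·(+1)^-2·(-1)^0 = +1.
(609, 13 / ℚ) ramifies at {7, 13}: a division algebra.

[7, 13]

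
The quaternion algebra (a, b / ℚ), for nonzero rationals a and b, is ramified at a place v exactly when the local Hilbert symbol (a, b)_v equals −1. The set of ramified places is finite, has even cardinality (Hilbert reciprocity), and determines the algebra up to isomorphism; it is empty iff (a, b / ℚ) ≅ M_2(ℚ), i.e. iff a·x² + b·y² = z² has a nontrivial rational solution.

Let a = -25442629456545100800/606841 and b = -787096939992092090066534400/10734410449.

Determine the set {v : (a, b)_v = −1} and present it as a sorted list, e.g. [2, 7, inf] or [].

(a, b) ≡ (-13, -6851) mod (ℚ^×)²; places V = {2, 3, 5, 7, 11, 13, 17, 19, 31, 37, 41, 53, ∞}.
(a,b)_19: α=-2, u≡17; β=-4, v≡14 (mod 19); (17|19)=+1, (14|19)=-1; sign (−1)^0·+1^-4·-1^-2 = +1.
(a,b)_5: α=2, u≡3; β=2, v≡1 (mod 5); (3|5)=-1, (1|5)=+1; sign (−1)^0·-1^2·+1^2 = +1.
(a,b)_11: α=4, u≡5; β=4, v≡7 (mod 11); (5|11)=+1, (7|11)=-1; sign (−1)^0·+1^4·-1^4 = +1.
(a,b)_31: α=2, u≡14; β=3, v≡27 (mod 31); (14|31)=+1, (27|31)=-1; sign (−1)^0·+1^3·-1^2 = +1.
(a,b)_17: α=0, u≡8; β=1, v≡10 (mod 17); (8|17)=+1, (10|17)=-1; sign (−1)^0·+1^1·-1^0 = +1.
(a,b)_∞: sgn(-13)=−, sgn(-6851)=−, so -1.
(a,b)_13: α=1, u≡1; β=1, v≡8 (mod 13); (1|13)=+1, (8|13)=-1; sign (−1)^0·+1^1·-1^1 = -1.
(a,b)_7: α=2, u≡4; β=-2, v≡1 (mod 7); (4|7)=+1, (1|7)=+1; sign (−1)^0·+1^-2·+1^2 = +1.
(a,b)_41: α=-2, u≡29; β=-2, v≡10 (mod 41); (29|41)=-1, (10|41)=+1; sign (−1)^0·-1^-2·+1^-2 = +1.
(a,b)_3: α=4, u≡2; β=4, v≡1 (mod 3); (2|3)=-1, (1|3)=+1; sign (−1)^0·-1^4·+1^4 = +1.
(a,b)_2: α=10, β=20; u≡3, v≡5 (mod 8); ε(u)ε(v)=1·0, αω(v)=10·1, βω(u)=20·1; sum ≡ 0  ⇒  +1.
(a,b)_53: α=0, u≡49; β=2, v≡8 (mod 53); (49|53)=+1, (8|53)=-1; sign (−1)^0·+1^2·-1^0 = +1.
(a,b)_37: α=2, u≡24; β=2, v≡31 (mod 37); (24|37)=-1, (31|37)=-1; sign (−1)^0·-1^2·-1^2 = +1.
Ram(-13, -6851) = {13, ∞}; no ℚ_13-point on the conic.

[13, inf]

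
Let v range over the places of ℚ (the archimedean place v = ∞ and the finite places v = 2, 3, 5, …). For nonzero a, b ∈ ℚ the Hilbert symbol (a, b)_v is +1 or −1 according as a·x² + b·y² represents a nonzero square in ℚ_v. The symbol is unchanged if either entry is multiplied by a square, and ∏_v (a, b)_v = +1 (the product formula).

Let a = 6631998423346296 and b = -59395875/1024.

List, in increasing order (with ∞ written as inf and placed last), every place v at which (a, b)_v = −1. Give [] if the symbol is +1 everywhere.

[2, 7, 11, 17]

Mod squares: a ≡ 7854, b ≡ -19635. Check v ∈ {∞, 2, 3, 5, 7, 11, 13, 17}.
v=13: a=13^2·(≡11), b=13^0·(≡2) mod 13; (11|13)=-1, (2|13)=-1; (−1)^{2·0·6}·(-1)^0·(-1)^2 = +1.
v=7: a=7^3·(≡4), b=7^1·(≡1) mod 7; (4|7)=+1, (1|7)=+1; (−1)^{3·1·3}·(+1)^1·(+1)^3 = -1.
v=5: a=5^0·(≡1), b=5^3·(≡2) mod 5; (1|5)=+1, (2|5)=-1; (−1)^{0·3·2}·(+1)^3·(-1)^0 = +1.
v=∞: 7854 > 0 and -19635 < 0  ⇒  (a,b)_∞ = +1.
v=17: a=17^3·(≡6), b=17^1·(≡4) mod 17; (6|17)=-1, (4|17)=+1; (−1)^{3·1·8}·(-1)^1·(+1)^3 = -1.
v=11: a=11^3·(≡6), b=11^3·(≡2) mod 11; (6|11)=-1, (2|11)=-1; (−1)^{3·3·5}·(-1)^3·(-1)^3 = -1.
v=2: v_2(a)=3, v_2(b)=-10; units ≡ 7, 5 (mod 8); ε·ε+αω+βω = 1·0+3·1+-10·0 ≡ 1  ⇒  (a,b)_2 = -1.
v=3: a=3^7·(≡2), b=3^1·(≡1) mod 3; (2|3)=-1, (1|3)=+1; (−1)^{7·1·1}·(-1)^1·(+1)^7 = +1.
|Ram(7854, -19635)| = 4, even; anisotropic at {2, 7, 11, 17}.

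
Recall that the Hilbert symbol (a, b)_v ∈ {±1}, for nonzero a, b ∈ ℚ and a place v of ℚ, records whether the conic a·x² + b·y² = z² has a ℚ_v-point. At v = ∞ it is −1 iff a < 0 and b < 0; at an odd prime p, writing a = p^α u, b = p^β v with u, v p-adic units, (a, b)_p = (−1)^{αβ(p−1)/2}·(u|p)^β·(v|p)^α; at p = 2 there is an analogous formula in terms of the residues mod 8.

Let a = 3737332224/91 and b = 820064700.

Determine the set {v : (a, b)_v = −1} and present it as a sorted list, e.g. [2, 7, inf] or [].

[2, 7, 13, 31]

Mod squares: a ≡ 1822366, b ≡ 911183. Check v ∈ {∞, 2, 3, 5, 7, 13, 17, 19, 31}.
v=13: a=13^-1·(≡4), b=13^1·(≡11) mod 13; (4|13)=+1, (11|13)=-1; (−1)^{-1·1·6}·(+1)^1·(-1)^-1 = -1.
v=5: a=5^0·(≡4), b=5^2·(≡3) mod 5; (4|5)=+1, (3|5)=-1; (−1)^{0·2·2}·(+1)^2·(-1)^0 = +1.
v=3: a=3^6·(≡1), b=3^2·(≡2) mod 3; (1|3)=+1, (2|3)=-1; (−1)^{6·2·1}·(+1)^2·(-1)^6 = +1.
v=∞: 1822366 > 0 and 911183 > 0  ⇒  (a,b)_∞ = +1.
v=31: a=31^1·(≡10), b=31^1·(≡5) mod 31; (10|31)=+1, (5|31)=+1; (−1)^{1·1·15}·(+1)^1·(+1)^1 = -1.
v=19: a=19^1·(≡15), b=19^1·(≡7) mod 19; (15|19)=-1, (7|19)=+1; (−1)^{1·1·9}·(-1)^1·(+1)^1 = +1.
v=2: v_2(a)=9, v_2(b)=2; units ≡ 7, 7 (mod 8); ε·ε+αω+βω = 1·1+9·0+2·0 ≡ 1  ⇒  (a,b)_2 = -1.
v=17: a=17^1·(≡4), b=17^1·(≡2) mod 17; (4|17)=+1, (2|17)=+1; (−1)^{1·1·8}·(+1)^1·(+1)^1 = +1.
v=7: a=7^-1·(≡4), b=7^1·(≡2) mod 7; (4|7)=+1, (2|7)=+1; (−1)^{-1·1·3}·(+1)^1·(+1)^-1 = -1.
(1822366, 911183 / ℚ) ramifies at {2, 7, 13, 31}: a division algebra.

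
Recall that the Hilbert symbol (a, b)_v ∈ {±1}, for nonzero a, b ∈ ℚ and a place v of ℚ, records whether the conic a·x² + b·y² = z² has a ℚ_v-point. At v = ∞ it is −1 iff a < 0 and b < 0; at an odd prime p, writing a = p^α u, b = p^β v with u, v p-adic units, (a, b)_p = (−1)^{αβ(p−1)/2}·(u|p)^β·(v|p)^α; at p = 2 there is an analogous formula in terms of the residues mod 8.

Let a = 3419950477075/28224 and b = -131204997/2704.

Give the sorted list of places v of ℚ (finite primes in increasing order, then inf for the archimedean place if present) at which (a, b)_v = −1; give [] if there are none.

[2, 11, 17, 37]

Mod squares: a ≡ 187, b ≡ -297517. Check v ∈ {∞, 2, 3, 5, 7, 11, 13, 17, 37, 43}.
v=7: a=7^-2·(≡3), b=7^2·(≡4) mod 7; (3|7)=-1, (4|7)=+1; (−1)^{-2·2·3}·(-1)^2·(+1)^-2 = +1.
v=11: a=11^1·(≡8), b=11^1·(≡10) mod 11; (8|11)=-1, (10|11)=-1; (−1)^{1·1·5}·(-1)^1·(-1)^1 = -1.
v=37: a=37^2·(≡24), b=37^1·(≡12) mod 37; (24|37)=-1, (12|37)=+1; (−1)^{2·1·18}·(-1)^1·(+1)^2 = -1.
v=17: a=17^3·(≡7), b=17^1·(≡8) mod 17; (7|17)=-1, (8|17)=+1; (−1)^{3·1·8}·(-1)^1·(+1)^3 = -1.
v=13: a=13^0·(≡2), b=13^-2·(≡4) mod 13; (2|13)=-1, (4|13)=+1; (−1)^{0·-2·6}·(-1)^-2·(+1)^0 = +1.
v=43: a=43^2·(≡23), b=43^1·(≡17) mod 43; (23|43)=+1, (17|43)=+1; (−1)^{2·1·21}·(+1)^1·(+1)^2 = +1.
v=5: a=5^2·(≡2), b=5^0·(≡2) mod 5; (2|5)=-1, (2|5)=-1; (−1)^{2·0·2}·(-1)^0·(-1)^2 = +1.
v=∞: 187 > 0 and -297517 < 0  ⇒  (a,b)_∞ = +1.
v=2: v_2(a)=-6, v_2(b)=-4; units ≡ 3, 3 (mod 8); ε·ε+αω+βω = 1·1+-6·1+-4·1 ≡ 1  ⇒  (a,b)_2 = -1.
v=3: a=3^-2·(≡1), b=3^2·(≡2) mod 3; (1|3)=+1, (2|3)=-1; (−1)^{-2·2·1}·(+1)^2·(-1)^-2 = +1.
Ram(187, -297517) = {2, 11, 17, 37}; no ℚ_2-point on the conic.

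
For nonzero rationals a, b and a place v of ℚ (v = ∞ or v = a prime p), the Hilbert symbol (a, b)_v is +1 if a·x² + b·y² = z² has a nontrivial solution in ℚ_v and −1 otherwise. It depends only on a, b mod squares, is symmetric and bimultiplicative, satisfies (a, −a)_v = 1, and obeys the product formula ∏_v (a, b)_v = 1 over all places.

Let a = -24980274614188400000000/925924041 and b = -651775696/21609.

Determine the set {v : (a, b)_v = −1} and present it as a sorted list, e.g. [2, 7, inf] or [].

[13, 29, 47, inf]

Mod squares: a ≡ -551, b ≡ -336661. Check v ∈ {∞, 2, 3, 5, 7, 11, 13, 19, 23, 29, 47}.
v=19: a=19^3·(≡17), b=19^1·(≡10) mod 19; (17|19)=+1, (10|19)=-1; (−1)^{3·1·9}·(+1)^1·(-1)^3 = +1.
v=5: a=5^8·(≡1), b=5^0·(≡1) mod 5; (1|5)=+1, (1|5)=+1; (−1)^{8·0·2}·(+1)^0·(+1)^8 = +1.
v=11: a=11^0·(≡6), b=11^2·(≡5) mod 11; (6|11)=-1, (5|11)=+1; (−1)^{0·2·5}·(-1)^2·(+1)^0 = +1.
v=∞: -551 < 0 and -336661 < 0  ⇒  (a,b)_∞ = -1.
v=13: a=13^2·(≡5), b=13^1·(≡9) mod 13; (5|13)=-1, (9|13)=+1; (−1)^{2·1·6}·(-1)^1·(+1)^2 = -1.
v=7: a=7^-4·(≡1), b=7^-4·(≡1) mod 7; (1|7)=+1, (1|7)=+1; (−1)^{-4·-4·3}·(+1)^-4·(+1)^-4 = +1.
v=47: a=47^2·(≡39), b=47^1·(≡7) mod 47; (39|47)=-1, (7|47)=+1; (−1)^{2·1·23}·(-1)^1·(+1)^2 = -1.
v=29: a=29^3·(≡15), b=29^1·(≡23) mod 29; (15|29)=-1, (23|29)=+1; (−1)^{3·1·14}·(-1)^1·(+1)^3 = -1.
v=3: a=3^-6·(≡1), b=3^-2·(≡2) mod 3; (1|3)=+1, (2|3)=-1; (−1)^{-6·-2·1}·(+1)^-2·(-1)^-6 = +1.
v=2: v_2(a)=10, v_2(b)=4; units ≡ 1, 3 (mod 8); ε·ε+αω+βω = 0·1+10·1+4·0 ≡ 0  ⇒  (a,b)_2 = +1.
v=23: a=23^-2·(≡3), b=23^0·(≡12) mod 23; (3|23)=+1, (12|23)=+1; (−1)^{-2·0·11}·(+1)^0·(+1)^-2 = +1.
Ram(-551, -336661) = {13, 29, 47, ∞}; no ℚ_13-point on the conic.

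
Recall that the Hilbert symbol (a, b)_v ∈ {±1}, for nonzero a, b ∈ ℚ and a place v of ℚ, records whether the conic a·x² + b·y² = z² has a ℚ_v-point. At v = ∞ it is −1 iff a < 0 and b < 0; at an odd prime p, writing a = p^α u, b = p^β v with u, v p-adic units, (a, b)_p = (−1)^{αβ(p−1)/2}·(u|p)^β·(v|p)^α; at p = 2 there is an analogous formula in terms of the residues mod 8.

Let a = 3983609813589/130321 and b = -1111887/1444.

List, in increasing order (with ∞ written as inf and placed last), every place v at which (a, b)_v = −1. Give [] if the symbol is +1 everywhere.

(a, b) ≡ (29, -13727) mod (ℚ^×)²; places V = {2, 3, 7, 19, 29, 37, 53, ∞}.
(a,b)_∞: sgn(29)=+, sgn(-13727)=−, so +1.
(a,b)_2: α=0, β=-2; u≡5, v≡1 (mod 8); ε(u)ε(v)=0·0, αω(v)=0·0, βω(u)=-2·1; sum ≡ 0  ⇒  +1.
(a,b)_29: α=1, u≡7; β=0, v≡19 (mod 29); (7|29)=+1, (19|29)=-1; sign (−1)^0·+1^0·-1^1 = -1.
(a,b)_37: α=2, u≡2; β=1, v≡30 (mod 37); (2|37)=-1, (30|37)=+1; sign (−1)^0·-1^1·+1^2 = -1.
(a,b)_19: α=-4, u≡8; β=-2, v≡3 (mod 19); (8|19)=-1, (3|19)=-1; sign (−1)^0·-1^-2·-1^-4 = +1.
(a,b)_53: α=2, u≡36; β=1, v≡17 (mod 53); (36|53)=+1, (17|53)=+1; sign (−1)^0·+1^1·+1^2 = +1.
(a,b)_3: α=6, u≡2; β=4, v≡1 (mod 3); (2|3)=-1, (1|3)=+1; sign (−1)^0·-1^4·+1^6 = +1.
(a,b)_7: α=2, u≡4; β=1, v≡5 (mod 7); (4|7)=+1, (5|7)=-1; sign (−1)^0·+1^1·-1^2 = +1.
(29, -13727 / ℚ) ramifies at {29, 37}: a division algebra.

[29, 37]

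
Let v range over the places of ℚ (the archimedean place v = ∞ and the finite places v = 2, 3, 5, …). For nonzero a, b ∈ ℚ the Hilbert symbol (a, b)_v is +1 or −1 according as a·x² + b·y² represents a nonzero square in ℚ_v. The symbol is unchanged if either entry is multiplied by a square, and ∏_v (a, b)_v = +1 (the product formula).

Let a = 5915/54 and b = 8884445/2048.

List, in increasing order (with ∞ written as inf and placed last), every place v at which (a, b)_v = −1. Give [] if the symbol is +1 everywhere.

Mod squares: a ≡ 210, b ≡ 10. Check v ∈ {∞, 2, 3, 5, 7, 13, 31, 43}.
v=43: a=43^0·(≡10), b=43^2·(≡41) mod 43; (10|43)=+1, (41|43)=+1; (−1)^{0·2·21}·(+1)^2·(+1)^0 = +1.
v=31: a=31^0·(≡24), b=31^2·(≡19) mod 31; (24|31)=-1, (19|31)=+1; (−1)^{0·2·15}·(-1)^2·(+1)^0 = +1.
v=∞: 210 > 0 and 10 > 0  ⇒  (a,b)_∞ = +1.
v=13: a=13^2·(≡11), b=13^0·(≡9) mod 13; (11|13)=-1, (9|13)=+1; (−1)^{2·0·6}·(-1)^0·(+1)^2 = +1.
v=5: a=5^1·(≡2), b=5^1·(≡3) mod 5; (2|5)=-1, (3|5)=-1; (−1)^{1·1·2}·(-1)^1·(-1)^1 = +1.
v=3: a=3^-3·(≡1), b=3^0·(≡1) mod 3; (1|3)=+1, (1|3)=+1; (−1)^{-3·0·1}·(+1)^0·(+1)^-3 = +1.
v=7: a=7^1·(≡1), b=7^0·(≡6) mod 7; (1|7)=+1, (6|7)=-1; (−1)^{1·0·3}·(+1)^0·(-1)^1 = -1.
v=2: v_2(a)=-1, v_2(b)=-11; units ≡ 1, 5 (mod 8); ε·ε+αω+βω = 0·0+-1·1+-11·0 ≡ 1  ⇒  (a,b)_2 = -1.
Ram(210, 10) = {2, 7}; no ℚ_2-point on the conic.

[2, 7]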